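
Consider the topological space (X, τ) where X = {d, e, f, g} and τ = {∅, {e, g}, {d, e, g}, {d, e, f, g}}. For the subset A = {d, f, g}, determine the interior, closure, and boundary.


int(A) = ∅, cl(A) = {d, e, f, g}, ∂A = {d, e, f, g}.

Closed sets in (X, τ) are complements of opens:
  closed(X, τ) = {∅, {f}, {d, f}, {d, e, f, g}}.
int(A) = ⋃ {U ∈ τ : U ⊆ A}. Opens contained in A: ∅.
Taking the union of these: int(A) = ∅.
cl(A) = ⋂ {C closed : A ⊆ C}. Closed sets containing A: {d, e, f, g}.
Intersecting these: cl(A) = {d, e, f, g}.
∂A = cl(A) ∖ int(A) = {d, e, f, g} ∖ ∅ = {d, e, f, g}.


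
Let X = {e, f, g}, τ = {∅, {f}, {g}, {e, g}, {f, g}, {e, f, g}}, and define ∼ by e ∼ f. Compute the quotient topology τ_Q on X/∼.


X/∼ = {[e=f], [g]}; |τ_Q| = 3.

Equivalence classes: [e=f], [g].
Quotient map π: X → X/∼ sends e ↦ [e=f], f ↦ [e=f], g ↦ [g].
For each subset V ⊆ X/∼, compute π^{-1}(V) ⊆ X and check whether π^{-1}(V) ∈ τ. V is open in τ_Q iff π^{-1}(V) ∈ τ.
  V = {}: π^{-1}(V) = ∅ ∈ τ ✓.
  V = {[e=f]}: π^{-1}(V) = {e, f} ∉ τ ✗.
  V = {[g]}: π^{-1}(V) = {g} ∈ τ ✓.
  V = {[e=f], [g]}: π^{-1}(V) = {e, f, g} ∈ τ ✓.
Open sets in the quotient: τ_Q = {{}, {[g]}, {[e=f], [g]}} (3 elements).


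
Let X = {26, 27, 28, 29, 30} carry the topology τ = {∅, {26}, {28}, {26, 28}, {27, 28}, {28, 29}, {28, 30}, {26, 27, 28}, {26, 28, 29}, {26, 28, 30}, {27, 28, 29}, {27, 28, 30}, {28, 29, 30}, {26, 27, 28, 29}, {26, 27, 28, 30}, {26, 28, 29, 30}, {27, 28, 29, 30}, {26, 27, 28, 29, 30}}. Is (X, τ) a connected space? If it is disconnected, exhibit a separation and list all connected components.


(X, τ) is disconnected; components = [{26}, {27, 28, 29, 30}].

Find clopen sets (U ∈ τ with X ∖ U ∈ τ):
  U = ∅, X ∖ U = {26, 27, 28, 29, 30} — both open, so U is clopen.
  U = {26}, X ∖ U = {27, 28, 29, 30} — both open, so U is clopen.
  U = {27, 28, 29, 30}, X ∖ U = {26} — both open, so U is clopen.
  U = {26, 27, 28, 29, 30}, X ∖ U = ∅ — both open, so U is clopen.
Nontrivial clopen(s) exist: e.g. {26}. So (X, τ) is disconnected.
Compute connected components by grouping points that agree on all clopens:
  component: {26}
  component: {27, 28, 29, 30}


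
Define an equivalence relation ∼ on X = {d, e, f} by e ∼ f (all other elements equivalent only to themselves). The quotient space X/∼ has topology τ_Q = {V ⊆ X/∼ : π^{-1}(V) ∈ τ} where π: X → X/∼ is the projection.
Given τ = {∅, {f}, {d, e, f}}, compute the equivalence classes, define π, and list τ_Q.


X/∼ = {[d], [e=f]}; |τ_Q| = 2.

Equivalence classes: [d], [e=f].
Quotient map π: X → X/∼ sends d ↦ [d], e ↦ [e=f], f ↦ [e=f].
For each subset V ⊆ X/∼, compute π^{-1}(V) ⊆ X and check whether π^{-1}(V) ∈ τ. V is open in τ_Q iff π^{-1}(V) ∈ τ.
  V = {}: π^{-1}(V) = ∅ ∈ τ ✓.
  V = {[d]}: π^{-1}(V) = {d} ∉ τ ✗.
  V = {[e=f]}: π^{-1}(V) = {e, f} ∉ τ ✗.
  V = {[d], [e=f]}: π^{-1}(V) = {d, e, f} ∈ τ ✓.
Open sets in the quotient: τ_Q = {{}, {[d], [e=f]}} (2 elements).


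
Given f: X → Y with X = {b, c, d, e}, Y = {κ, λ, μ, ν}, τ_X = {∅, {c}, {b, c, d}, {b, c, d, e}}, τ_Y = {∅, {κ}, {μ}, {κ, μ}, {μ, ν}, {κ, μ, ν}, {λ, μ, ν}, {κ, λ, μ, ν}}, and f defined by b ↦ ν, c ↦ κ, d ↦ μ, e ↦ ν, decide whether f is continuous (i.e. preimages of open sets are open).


f is NOT continuous.

Compute f^{-1}(U) for each U ∈ τ_Y:
  U = ∅: f^{-1}(U) = ∅ ∈ τ_X ✓.
  U = {κ}: f^{-1}(U) = {c} ∈ τ_X ✓.
  U = {μ}: f^{-1}(U) = {d} ∉ τ_X ✗.
  U = {κ, μ}: f^{-1}(U) = {c, d} ∉ τ_X ✗.
  U = {μ, ν}: f^{-1}(U) = {b, d, e} ∉ τ_X ✗.
  U = {κ, μ, ν}: f^{-1}(U) = {b, c, d, e} ∈ τ_X ✓.
  U = {λ, μ, ν}: f^{-1}(U) = {b, d, e} ∉ τ_X ✗.
  U = {κ, λ, μ, ν}: f^{-1}(U) = {b, c, d, e} ∈ τ_X ✓.
Found U = {μ} with f^{-1}(U) = {d} not in τ_X. Therefore f is NOT continuous.


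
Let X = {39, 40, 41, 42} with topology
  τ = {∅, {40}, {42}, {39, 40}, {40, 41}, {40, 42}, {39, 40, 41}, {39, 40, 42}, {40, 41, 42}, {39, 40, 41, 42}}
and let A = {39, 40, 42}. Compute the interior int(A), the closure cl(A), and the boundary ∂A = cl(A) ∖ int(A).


int(A) = {39, 40, 42}, cl(A) = {39, 40, 41, 42}, ∂A = {41}.

Closed sets in (X, τ) are complements of opens:
  closed(X, τ) = {∅, {39}, {41}, {42}, {39, 41}, {39, 42}, {41, 42}, {39, 40, 41}, {39, 41, 42}, {39, 40, 41, 42}}.
int(A) = ⋃ {U ∈ τ : U ⊆ A}. Opens contained in A: ∅, {40}, {42}, {39, 40}, {40, 42}, {39, 40, 42}.
Taking the union of these: int(A) = {39, 40, 42}.
cl(A) = ⋂ {C closed : A ⊆ C}. Closed sets containing A: {39, 40, 41, 42}.
Intersecting these: cl(A) = {39, 40, 41, 42}.
∂A = cl(A) ∖ int(A) = {39, 40, 41, 42} ∖ {39, 40, 42} = {41}.


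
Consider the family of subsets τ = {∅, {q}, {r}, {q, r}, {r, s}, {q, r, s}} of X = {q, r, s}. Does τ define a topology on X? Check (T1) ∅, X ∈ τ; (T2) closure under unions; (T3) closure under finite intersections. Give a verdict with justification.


τ IS a topology on X.

Axiom (T1): ∅ ∈ τ? Yes; X ∈ τ? Yes.
Axiom (T2/T3): check pairwise unions and intersections of members of τ.
All pairwise intersections and unions checked — each lies in τ. Therefore τ satisfies (T1), (T2), (T3): it IS a topology on X.


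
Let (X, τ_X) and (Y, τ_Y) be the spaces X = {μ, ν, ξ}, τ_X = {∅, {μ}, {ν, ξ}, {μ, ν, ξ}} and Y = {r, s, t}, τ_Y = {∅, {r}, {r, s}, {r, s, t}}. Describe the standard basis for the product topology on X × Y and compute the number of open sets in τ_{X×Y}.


Basis B = {∅ × ∅, {μ} × {r}, {μ} × {r, s}, {ν, ξ} × {r}, {μ} × {r, s, t}, {μ, ν, ξ} × {r}, {ν, ξ} × {r, s}, {μ, ν, ξ} × {r, s}, {ν, ξ} × {r, s, t}, {μ, ν, ξ} × {r, s, t}}; |τ_{X×Y}| = 16.

Enumerate products U × V with U ∈ τ_X, V ∈ τ_Y (deduplicated):
  ∅ × ∅ = {} (∅)
  {μ} × {r} = {(μ,r)}
  {μ} × {r, s} = {(μ,r), (μ,s)}
  {ν, ξ} × {r} = {(ν,r), (ξ,r)}
  {μ} × {r, s, t} = {(μ,r), (μ,s), (μ,t)}
  {μ, ν, ξ} × {r} = {(μ,r), (ν,r), (ξ,r)}
  {ν, ξ} × {r, s} = {(ν,r), (ν,s), (ξ,r), (ξ,s)}
  {μ, ν, ξ} × {r, s} = {(μ,r), (μ,s), (ν,r), (ν,s), (ξ,r), (ξ,s)}
  {ν, ξ} × {r, s, t} = {(ν,r), (ν,s), (ν,t), (ξ,r), (ξ,s), (ξ,t)}
  {μ, ν, ξ} × {r, s, t} = {(μ,r), (μ,s), (μ,t), (ν,r), (ν,s), (ν,t), (ξ,r), (ξ,s), (ξ,t)}
These 10 distinct sets form the basis B.
Close under arbitrary unions to get τ_{X×Y}; counting gives |τ_{X×Y}| = 16.


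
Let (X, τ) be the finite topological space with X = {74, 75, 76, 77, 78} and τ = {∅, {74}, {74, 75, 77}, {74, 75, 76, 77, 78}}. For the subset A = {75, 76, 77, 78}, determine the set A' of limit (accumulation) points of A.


A' = {75, 76, 77, 78}

For each x ∈ X, list the open sets U ∈ τ with x ∈ U, then check whether U ∩ (A ∖ {x}) ≠ ∅ for every such U.
  x = 74: open {74} ∋ x has {74} ∩ (A ∖ {74}) = ∅, so x is NOT a limit point.
  x = 75: opens ∋ x are {74, 75, 77}, {74, 75, 76, 77, 78}; each meets A ∖ {75}, so x IS a limit point.
  x = 76: opens ∋ x are {74, 75, 76, 77, 78}; each meets A ∖ {76}, so x IS a limit point.
  x = 77: opens ∋ x are {74, 75, 77}, {74, 75, 76, 77, 78}; each meets A ∖ {77}, so x IS a limit point.
  x = 78: opens ∋ x are {74, 75, 76, 77, 78}; each meets A ∖ {78}, so x IS a limit point.
Collecting: A' = {75, 76, 77, 78}.


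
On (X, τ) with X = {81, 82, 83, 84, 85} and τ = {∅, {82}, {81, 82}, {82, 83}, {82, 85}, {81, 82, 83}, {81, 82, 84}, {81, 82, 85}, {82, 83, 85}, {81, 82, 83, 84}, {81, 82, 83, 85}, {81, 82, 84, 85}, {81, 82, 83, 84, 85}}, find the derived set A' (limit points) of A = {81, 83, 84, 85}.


A' = {84}

For each x ∈ X, list the open sets U ∈ τ with x ∈ U, then check whether U ∩ (A ∖ {x}) ≠ ∅ for every such U.
  x = 81: open {81, 82} ∋ x has {81, 82} ∩ (A ∖ {81}) = ∅, so x is NOT a limit point.
  x = 82: open {82} ∋ x has {82} ∩ (A ∖ {82}) = ∅, so x is NOT a limit point.
  x = 83: open {82, 83} ∋ x has {82, 83} ∩ (A ∖ {83}) = ∅, so x is NOT a limit point.
  x = 84: opens ∋ x are {81, 82, 84}, {81, 82, 83, 84}, {81, 82, 84, 85}, {81, 82, 83, 84, 85}; each meets A ∖ {84}, so x IS a limit point.
  x = 85: open {82, 85} ∋ x has {82, 85} ∩ (A ∖ {85}) = ∅, so x is NOT a limit point.
Collecting: A' = {84}.


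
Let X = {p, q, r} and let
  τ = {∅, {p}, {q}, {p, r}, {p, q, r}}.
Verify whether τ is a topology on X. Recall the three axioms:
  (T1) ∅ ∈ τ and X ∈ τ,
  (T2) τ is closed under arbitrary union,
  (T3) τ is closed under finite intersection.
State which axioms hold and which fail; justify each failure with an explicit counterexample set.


τ is NOT a topology on X.

Axiom (T1): ∅ ∈ τ? Yes; X ∈ τ? Yes.
Axiom (T2/T3): check pairwise unions and intersections of members of τ.
Counterexample for (T2): {p} ∪ {q} = {p, q} ∉ τ. Therefore τ is NOT a topology.


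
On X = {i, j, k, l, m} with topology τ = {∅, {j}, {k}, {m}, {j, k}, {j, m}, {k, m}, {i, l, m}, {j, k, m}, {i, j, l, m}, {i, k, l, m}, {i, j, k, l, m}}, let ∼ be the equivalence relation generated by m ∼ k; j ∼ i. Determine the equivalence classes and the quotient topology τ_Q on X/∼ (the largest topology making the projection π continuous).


X/∼ = {[i=j], [k=m], [l]}; |τ_Q| = 3.

Equivalence classes: [i=j], [k=m], [l].
Quotient map π: X → X/∼ sends i ↦ [i=j], j ↦ [i=j], k ↦ [k=m], l ↦ [l], m ↦ [k=m].
For each subset V ⊆ X/∼, compute π^{-1}(V) ⊆ X and check whether π^{-1}(V) ∈ τ. V is open in τ_Q iff π^{-1}(V) ∈ τ.
  V = {}: π^{-1}(V) = ∅ ∈ τ ✓.
  V = {[i=j]}: π^{-1}(V) = {i, j} ∉ τ ✗.
  V = {[k=m]}: π^{-1}(V) = {k, m} ∈ τ ✓.
  V = {[i=j], [k=m]}: π^{-1}(V) = {i, j, k, m} ∉ τ ✗.
  V = {[l]}: π^{-1}(V) = {l} ∉ τ ✗.
  V = {[i=j], [l]}: π^{-1}(V) = {i, j, l} ∉ τ ✗.
  V = {[k=m], [l]}: π^{-1}(V) = {k, l, m} ∉ τ ✗.
  V = {[i=j], [k=m], [l]}: π^{-1}(V) = {i, j, k, l, m} ∈ τ ✓.
Open sets in the quotient: τ_Q = {{}, {[k=m]}, {[i=j], [k=m], [l]}} (3 elements).


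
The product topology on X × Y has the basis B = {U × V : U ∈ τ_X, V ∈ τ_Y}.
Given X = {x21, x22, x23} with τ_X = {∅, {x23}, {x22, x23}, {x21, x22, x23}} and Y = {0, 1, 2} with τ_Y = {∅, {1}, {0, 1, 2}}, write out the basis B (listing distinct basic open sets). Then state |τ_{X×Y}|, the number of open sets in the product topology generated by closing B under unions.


Basis B = {∅ × ∅, {x23} × {1}, {x22, x23} × {1}, {x21, x22, x23} × {1}, {x23} × {0, 1, 2}, {x22, x23} × {0, 1, 2}, {x21, x22, x23} × {0, 1, 2}}; |τ_{X×Y}| = 10.

Enumerate products U × V with U ∈ τ_X, V ∈ τ_Y (deduplicated):
  ∅ × ∅ = {} (∅)
  {x23} × {1} = {(x23,1)}
  {x22, x23} × {1} = {(x22,1), (x23,1)}
  {x21, x22, x23} × {1} = {(x21,1), (x22,1), (x23,1)}
  {x23} × {0, 1, 2} = {(x23,0), (x23,1), (x23,2)}
  {x22, x23} × {0, 1, 2} = {(x22,0), (x22,1), (x22,2), (x23,0), (x23,1), (x23,2)}
  {x21, x22, x23} × {0, 1, 2} = {(x21,0), (x21,1), (x21,2), (x22,0), (x22,1), (x22,2), (x23,0), (x23,1), (x23,2)}
These 7 distinct sets form the basis B.
Close under arbitrary unions to get τ_{X×Y}; counting gives |τ_{X×Y}| = 10.


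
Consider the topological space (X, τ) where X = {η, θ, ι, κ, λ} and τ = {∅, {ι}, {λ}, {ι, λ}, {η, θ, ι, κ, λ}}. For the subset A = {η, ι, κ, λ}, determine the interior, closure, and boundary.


int(A) = {ι, λ}, cl(A) = {η, θ, ι, κ, λ}, ∂A = {η, θ, κ}.

Closed sets in (X, τ) are complements of opens:
  closed(X, τ) = {∅, {η, θ, κ}, {η, θ, ι, κ}, {η, θ, κ, λ}, {η, θ, ι, κ, λ}}.
int(A) = ⋃ {U ∈ τ : U ⊆ A}. Opens contained in A: ∅, {ι}, {λ}, {ι, λ}.
Taking the union of these: int(A) = {ι, λ}.
cl(A) = ⋂ {C closed : A ⊆ C}. Closed sets containing A: {η, θ, ι, κ, λ}.
Intersecting these: cl(A) = {η, θ, ι, κ, λ}.
∂A = cl(A) ∖ int(A) = {η, θ, ι, κ, λ} ∖ {ι, λ} = {η, θ, κ}.


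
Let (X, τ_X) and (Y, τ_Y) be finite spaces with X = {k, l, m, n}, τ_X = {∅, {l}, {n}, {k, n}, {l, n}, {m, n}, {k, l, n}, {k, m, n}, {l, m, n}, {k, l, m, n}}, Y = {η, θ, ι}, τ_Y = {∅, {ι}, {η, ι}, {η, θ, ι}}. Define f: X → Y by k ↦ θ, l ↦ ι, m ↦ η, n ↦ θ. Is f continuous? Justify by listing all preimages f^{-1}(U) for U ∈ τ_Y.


f is NOT continuous.

Compute f^{-1}(U) for each U ∈ τ_Y:
  U = ∅: f^{-1}(U) = ∅ ∈ τ_X ✓.
  U = {ι}: f^{-1}(U) = {l} ∈ τ_X ✓.
  U = {η, ι}: f^{-1}(U) = {l, m} ∉ τ_X ✗.
  U = {η, θ, ι}: f^{-1}(U) = {k, l, m, n} ∈ τ_X ✓.
Found U = {η, ι} with f^{-1}(U) = {l, m} not in τ_X. Therefore f is NOT continuous.


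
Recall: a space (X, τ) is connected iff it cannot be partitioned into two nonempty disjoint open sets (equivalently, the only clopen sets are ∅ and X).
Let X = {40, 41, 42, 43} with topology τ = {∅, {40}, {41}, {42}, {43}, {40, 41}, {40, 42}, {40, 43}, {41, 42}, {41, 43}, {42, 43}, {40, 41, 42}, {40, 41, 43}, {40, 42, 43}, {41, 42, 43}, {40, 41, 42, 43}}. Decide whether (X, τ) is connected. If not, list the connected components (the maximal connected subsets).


(X, τ) is disconnected; components = [{40}, {41}, {42}, {43}].

Find clopen sets (U ∈ τ with X ∖ U ∈ τ):
  U = ∅, X ∖ U = {40, 41, 42, 43} — both open, so U is clopen.
  U = {40}, X ∖ U = {41, 42, 43} — both open, so U is clopen.
  U = {41}, X ∖ U = {40, 42, 43} — both open, so U is clopen.
  U = {42}, X ∖ U = {40, 41, 43} — both open, so U is clopen.
  U = {43}, X ∖ U = {40, 41, 42} — both open, so U is clopen.
  U = {40, 41}, X ∖ U = {42, 43} — both open, so U is clopen.
  U = {40, 42}, X ∖ U = {41, 43} — both open, so U is clopen.
  U = {40, 43}, X ∖ U = {41, 42} — both open, so U is clopen.
  U = {41, 42}, X ∖ U = {40, 43} — both open, so U is clopen.
  U = {41, 43}, X ∖ U = {40, 42} — both open, so U is clopen.
  U = {42, 43}, X ∖ U = {40, 41} — both open, so U is clopen.
  U = {40, 41, 42}, X ∖ U = {43} — both open, so U is clopen.
  U = {40, 41, 43}, X ∖ U = {42} — both open, so U is clopen.
  U = {40, 42, 43}, X ∖ U = {41} — both open, so U is clopen.
  U = {41, 42, 43}, X ∖ U = {40} — both open, so U is clopen.
  U = {40, 41, 42, 43}, X ∖ U = ∅ — both open, so U is clopen.
Nontrivial clopen(s) exist: e.g. {40}. So (X, τ) is disconnected.
Compute connected components by grouping points that agree on all clopens:
  component: {40}
  component: {41}
  component: {42}
  component: {43}


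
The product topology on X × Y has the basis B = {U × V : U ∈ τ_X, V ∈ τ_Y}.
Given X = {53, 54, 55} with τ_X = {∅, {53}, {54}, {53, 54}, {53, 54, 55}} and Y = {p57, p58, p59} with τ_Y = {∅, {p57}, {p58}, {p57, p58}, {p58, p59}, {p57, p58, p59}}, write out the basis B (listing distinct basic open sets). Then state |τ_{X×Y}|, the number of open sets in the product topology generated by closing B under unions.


Basis B = {∅ × ∅, {53} × {p57}, {53} × {p58}, {54} × {p57}, {54} × {p58}, {53} × {p57, p58}, {53, 54} × {p57}, {53} × {p58, p59}, {53, 54} × {p58}, {54} × {p57, p58}, {54} × {p58, p59}, {53} × {p57, p58, p59}, {53, 54, 55} × {p57}, {53, 54, 55} × {p58}, {54} × {p57, p58, p59}, {53, 54} × {p57, p58}, {53, 54} × {p58, p59}, {53, 54} × {p57, p58, p59}, {53, 54, 55} × {p57, p58}, {53, 54, 55} × {p58, p59}, {53, 54, 55} × {p57, p58, p59}}; |τ_{X×Y}| = 70.

Enumerate products U × V with U ∈ τ_X, V ∈ τ_Y (deduplicated):
  ∅ × ∅ = {} (∅)
  {53} × {p57} = {(53,p57)}
  {53} × {p58} = {(53,p58)}
  {54} × {p57} = {(54,p57)}
  {54} × {p58} = {(54,p58)}
  {53} × {p57, p58} = {(53,p57), (53,p58)}
  {53, 54} × {p57} = {(53,p57), (54,p57)}
  {53} × {p58, p59} = {(53,p58), (53,p59)}
  {53, 54} × {p58} = {(53,p58), (54,p58)}
  {54} × {p57, p58} = {(54,p57), (54,p58)}
  {54} × {p58, p59} = {(54,p58), (54,p59)}
  {53} × {p57, p58, p59} = {(53,p57), (53,p58), (53,p59)}
  {53, 54, 55} × {p57} = {(53,p57), (54,p57), (55,p57)}
  {53, 54, 55} × {p58} = {(53,p58), (54,p58), (55,p58)}
  {54} × {p57, p58, p59} = {(54,p57), (54,p58), (54,p59)}
  {53, 54} × {p57, p58} = {(53,p57), (53,p58), (54,p57), (54,p58)}
  {53, 54} × {p58, p59} = {(53,p58), (53,p59), (54,p58), (54,p59)}
  {53, 54} × {p57, p58, p59} = {(53,p57), (53,p58), (53,p59), (54,p57), (54,p58), (54,p59)}
  {53, 54, 55} × {p57, p58} = {(53,p57), (53,p58), (54,p57), (54,p58), (55,p57), (55,p58)}
  {53, 54, 55} × {p58, p59} = {(53,p58), (53,p59), (54,p58), (54,p59), (55,p58), (55,p59)}
  {53, 54, 55} × {p57, p58, p59} = {(53,p57), (53,p58), (53,p59), (54,p57), (54,p58), (54,p59), (55,p57), (55,p58), (55,p59)}
These 21 distinct sets form the basis B.
Close under arbitrary unions to get τ_{X×Y}; counting gives |τ_{X×Y}| = 70.


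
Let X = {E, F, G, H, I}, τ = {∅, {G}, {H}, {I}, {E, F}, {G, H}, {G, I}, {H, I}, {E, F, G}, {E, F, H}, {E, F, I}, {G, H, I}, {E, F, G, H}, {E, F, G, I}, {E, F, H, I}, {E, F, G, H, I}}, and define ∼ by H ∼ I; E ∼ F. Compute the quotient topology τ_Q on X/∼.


X/∼ = {[E=F], [G], [H=I]}; |τ_Q| = 8.

Equivalence classes: [E=F], [G], [H=I].
Quotient map π: X → X/∼ sends E ↦ [E=F], F ↦ [E=F], G ↦ [G], H ↦ [H=I], I ↦ [H=I].
For each subset V ⊆ X/∼, compute π^{-1}(V) ⊆ X and check whether π^{-1}(V) ∈ τ. V is open in τ_Q iff π^{-1}(V) ∈ τ.
  V = {}: π^{-1}(V) = ∅ ∈ τ ✓.
  V = {[E=F]}: π^{-1}(V) = {E, F} ∈ τ ✓.
  V = {[G]}: π^{-1}(V) = {G} ∈ τ ✓.
  V = {[E=F], [G]}: π^{-1}(V) = {E, F, G} ∈ τ ✓.
  V = {[H=I]}: π^{-1}(V) = {H, I} ∈ τ ✓.
  V = {[E=F], [H=I]}: π^{-1}(V) = {E, F, H, I} ∈ τ ✓.
  V = {[G], [H=I]}: π^{-1}(V) = {G, H, I} ∈ τ ✓.
  V = {[E=F], [G], [H=I]}: π^{-1}(V) = {E, F, G, H, I} ∈ τ ✓.
Open sets in the quotient: τ_Q = {{}, {[E=F]}, {[G]}, {[E=F], [G]}, {[H=I]}, {[E=F], [H=I]}, {[G], [H=I]}, {[E=F], [G], [H=I]}} (8 elements).


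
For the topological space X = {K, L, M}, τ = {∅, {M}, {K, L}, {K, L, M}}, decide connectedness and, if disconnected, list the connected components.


(X, τ) is disconnected; components = [{M}, {K, L}].

Find clopen sets (U ∈ τ with X ∖ U ∈ τ):
  U = ∅, X ∖ U = {K, L, M} — both open, so U is clopen.
  U = {M}, X ∖ U = {K, L} — both open, so U is clopen.
  U = {K, L}, X ∖ U = {M} — both open, so U is clopen.
  U = {K, L, M}, X ∖ U = ∅ — both open, so U is clopen.
Nontrivial clopen(s) exist: e.g. {K, L}. So (X, τ) is disconnected.
Compute connected components by grouping points that agree on all clopens:
  component: {M}
  component: {K, L}


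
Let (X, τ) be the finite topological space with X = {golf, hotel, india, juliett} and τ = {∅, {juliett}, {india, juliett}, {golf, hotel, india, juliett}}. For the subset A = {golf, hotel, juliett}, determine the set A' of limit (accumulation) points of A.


A' = {golf, hotel, india}

For each x ∈ X, list the open sets U ∈ τ with x ∈ U, then check whether U ∩ (A ∖ {x}) ≠ ∅ for every such U.
  x = golf: opens ∋ x are {golf, hotel, india, juliett}; each meets A ∖ {golf}, so x IS a limit point.
  x = hotel: opens ∋ x are {golf, hotel, india, juliett}; each meets A ∖ {hotel}, so x IS a limit point.
  x = india: opens ∋ x are {india, juliett}, {golf, hotel, india, juliett}; each meets A ∖ {india}, so x IS a limit point.
  x = juliett: open {juliett} ∋ x has {juliett} ∩ (A ∖ {juliett}) = ∅, so x is NOT a limit point.
Collecting: A' = {golf, hotel, india}.


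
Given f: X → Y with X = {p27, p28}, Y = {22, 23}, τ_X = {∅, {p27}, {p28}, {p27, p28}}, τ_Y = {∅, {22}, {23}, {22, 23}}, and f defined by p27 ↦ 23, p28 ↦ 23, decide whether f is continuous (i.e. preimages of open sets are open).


f IS continuous.

Compute f^{-1}(U) for each U ∈ τ_Y:
  U = ∅: f^{-1}(U) = ∅ ∈ τ_X ✓.
  U = {22}: f^{-1}(U) = ∅ ∈ τ_X ✓.
  U = {23}: f^{-1}(U) = {p27, p28} ∈ τ_X ✓.
  U = {22, 23}: f^{-1}(U) = {p27, p28} ∈ τ_X ✓.
Every preimage lies in τ_X, so f IS continuous.


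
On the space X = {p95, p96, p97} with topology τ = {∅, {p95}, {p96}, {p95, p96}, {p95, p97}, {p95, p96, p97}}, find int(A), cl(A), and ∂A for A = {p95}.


int(A) = {p95}, cl(A) = {p95, p97}, ∂A = {p97}.

Closed sets in (X, τ) are complements of opens:
  closed(X, τ) = {∅, {p96}, {p97}, {p95, p97}, {p96, p97}, {p95, p96, p97}}.
int(A) = ⋃ {U ∈ τ : U ⊆ A}. Opens contained in A: ∅, {p95}.
Taking the union of these: int(A) = {p95}.
cl(A) = ⋂ {C closed : A ⊆ C}. Closed sets containing A: {p95, p97}, {p95, p96, p97}.
Intersecting these: cl(A) = {p95, p97}.
∂A = cl(A) ∖ int(A) = {p95, p97} ∖ {p95} = {p97}.


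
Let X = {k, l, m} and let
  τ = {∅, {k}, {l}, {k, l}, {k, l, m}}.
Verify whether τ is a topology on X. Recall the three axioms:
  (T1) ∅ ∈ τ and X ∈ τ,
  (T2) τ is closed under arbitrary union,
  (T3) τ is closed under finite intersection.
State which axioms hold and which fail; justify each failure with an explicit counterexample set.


τ IS a topology on X.

Axiom (T1): ∅ ∈ τ? Yes; X ∈ τ? Yes.
Axiom (T2/T3): check pairwise unions and intersections of members of τ.
All pairwise intersections and unions checked — each lies in τ. Therefore τ satisfies (T1), (T2), (T3): it IS a topology on X.


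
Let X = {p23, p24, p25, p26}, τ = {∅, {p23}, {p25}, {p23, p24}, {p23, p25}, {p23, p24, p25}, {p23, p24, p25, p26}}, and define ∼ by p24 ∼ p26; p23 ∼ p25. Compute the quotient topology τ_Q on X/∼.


X/∼ = {[p23=p25], [p24=p26]}; |τ_Q| = 3.

Equivalence classes: [p23=p25], [p24=p26].
Quotient map π: X → X/∼ sends p23 ↦ [p23=p25], p24 ↦ [p24=p26], p25 ↦ [p23=p25], p26 ↦ [p24=p26].
For each subset V ⊆ X/∼, compute π^{-1}(V) ⊆ X and check whether π^{-1}(V) ∈ τ. V is open in τ_Q iff π^{-1}(V) ∈ τ.
  V = {}: π^{-1}(V) = ∅ ∈ τ ✓.
  V = {[p23=p25]}: π^{-1}(V) = {p23, p25} ∈ τ ✓.
  V = {[p24=p26]}: π^{-1}(V) = {p24, p26} ∉ τ ✗.
  V = {[p23=p25], [p24=p26]}: π^{-1}(V) = {p23, p24, p25, p26} ∈ τ ✓.
Open sets in the quotient: τ_Q = {{}, {[p23=p25]}, {[p23=p25], [p24=p26]}} (3 elements).


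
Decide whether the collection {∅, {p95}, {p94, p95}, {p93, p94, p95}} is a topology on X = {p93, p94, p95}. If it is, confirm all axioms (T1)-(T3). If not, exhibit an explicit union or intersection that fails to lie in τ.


τ IS a topology on X.

Axiom (T1): ∅ ∈ τ? Yes; X ∈ τ? Yes.
Axiom (T2/T3): check pairwise unions and intersections of members of τ.
All pairwise intersections and unions checked — each lies in τ. Therefore τ satisfies (T1), (T2), (T3): it IS a topology on X.


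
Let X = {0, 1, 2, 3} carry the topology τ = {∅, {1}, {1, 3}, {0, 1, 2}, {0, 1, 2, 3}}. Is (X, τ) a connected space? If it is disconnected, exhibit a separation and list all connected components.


(X, τ) is connected.

Find clopen sets (U ∈ τ with X ∖ U ∈ τ):
  U = ∅, X ∖ U = {0, 1, 2, 3} — both open, so U is clopen.
  U = {0, 1, 2, 3}, X ∖ U = ∅ — both open, so U is clopen.
Only trivial clopens (∅ and X) exist, so (X, τ) is connected.
Compute connected components by grouping points that agree on all clopens:
  component: {0, 1, 2, 3}


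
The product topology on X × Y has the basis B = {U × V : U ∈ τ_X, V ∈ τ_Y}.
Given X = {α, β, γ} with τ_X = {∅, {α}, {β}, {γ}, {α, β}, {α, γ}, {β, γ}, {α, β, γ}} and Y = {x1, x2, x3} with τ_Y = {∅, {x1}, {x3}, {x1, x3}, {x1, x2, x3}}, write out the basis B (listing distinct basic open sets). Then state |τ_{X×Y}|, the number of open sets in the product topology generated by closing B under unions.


Basis B = {∅ × ∅, {α} × {x1}, {α} × {x3}, {β} × {x1}, {β} × {x3}, {γ} × {x1}, {γ} × {x3}, {α} × {x1, x3}, {α, β} × {x1}, {α, γ} × {x1}, {α, β} × {x3}, {α, γ} × {x3}, {β} × {x1, x3}, {β, γ} × {x1}, {β, γ} × {x3}, {γ} × {x1, x3}, {α} × {x1, x2, x3}, {α, β, γ} × {x1}, {α, β, γ} × {x3}, {β} × {x1, x2, x3}, {γ} × {x1, x2, x3}, {α, β} × {x1, x3}, {α, γ} × {x1, x3}, {β, γ} × {x1, x3}, {α, β} × {x1, x2, x3}, {α, γ} × {x1, x2, x3}, {α, β, γ} × {x1, x3}, {β, γ} × {x1, x2, x3}, {α, β, γ} × {x1, x2, x3}}; |τ_{X×Y}| = 125.

Enumerate products U × V with U ∈ τ_X, V ∈ τ_Y (deduplicated):
  ∅ × ∅ = {} (∅)
  {α} × {x1} = {(α,x1)}
  {α} × {x3} = {(α,x3)}
  {β} × {x1} = {(β,x1)}
  {β} × {x3} = {(β,x3)}
  {γ} × {x1} = {(γ,x1)}
  {γ} × {x3} = {(γ,x3)}
  {α} × {x1, x3} = {(α,x1), (α,x3)}
  {α, β} × {x1} = {(α,x1), (β,x1)}
  {α, γ} × {x1} = {(α,x1), (γ,x1)}
  {α, β} × {x3} = {(α,x3), (β,x3)}
  {α, γ} × {x3} = {(α,x3), (γ,x3)}
  {β} × {x1, x3} = {(β,x1), (β,x3)}
  {β, γ} × {x1} = {(β,x1), (γ,x1)}
  {β, γ} × {x3} = {(β,x3), (γ,x3)}
  {γ} × {x1, x3} = {(γ,x1), (γ,x3)}
  {α} × {x1, x2, x3} = {(α,x1), (α,x2), (α,x3)}
  {α, β, γ} × {x1} = {(α,x1), (β,x1), (γ,x1)}
  {α, β, γ} × {x3} = {(α,x3), (β,x3), (γ,x3)}
  {β} × {x1, x2, x3} = {(β,x1), (β,x2), (β,x3)}
  {γ} × {x1, x2, x3} = {(γ,x1), (γ,x2), (γ,x3)}
  {α, β} × {x1, x3} = {(α,x1), (α,x3), (β,x1), (β,x3)}
  {α, γ} × {x1, x3} = {(α,x1), (α,x3), (γ,x1), (γ,x3)}
  {β, γ} × {x1, x3} = {(β,x1), (β,x3), (γ,x1), (γ,x3)}
  {α, β} × {x1, x2, x3} = {(α,x1), (α,x2), (α,x3), (β,x1), (β,x2), (β,x3)}
  {α, γ} × {x1, x2, x3} = {(α,x1), (α,x2), (α,x3), (γ,x1), (γ,x2), (γ,x3)}
  {α, β, γ} × {x1, x3} = {(α,x1), (α,x3), (β,x1), (β,x3), (γ,x1), (γ,x3)}
  {β, γ} × {x1, x2, x3} = {(β,x1), (β,x2), (β,x3), (γ,x1), (γ,x2), (γ,x3)}
  {α, β, γ} × {x1, x2, x3} = {(α,x1), (α,x2), (α,x3), (β,x1), (β,x2), (β,x3), (γ,x1), (γ,x2), (γ,x3)}
These 29 distinct sets form the basis B.
Close under arbitrary unions to get τ_{X×Y}; counting gives |τ_{X×Y}| = 125.


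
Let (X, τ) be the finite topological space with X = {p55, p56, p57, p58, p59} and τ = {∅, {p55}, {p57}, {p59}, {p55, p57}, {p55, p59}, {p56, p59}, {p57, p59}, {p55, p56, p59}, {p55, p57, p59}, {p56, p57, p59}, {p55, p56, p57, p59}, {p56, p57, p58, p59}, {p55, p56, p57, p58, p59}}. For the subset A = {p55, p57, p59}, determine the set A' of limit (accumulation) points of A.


A' = {p56, p58}

For each x ∈ X, list the open sets U ∈ τ with x ∈ U, then check whether U ∩ (A ∖ {x}) ≠ ∅ for every such U.
  x = p55: open {p55} ∋ x has {p55} ∩ (A ∖ {p55}) = ∅, so x is NOT a limit point.
  x = p56: opens ∋ x are {p56, p59}, {p55, p56, p59}, {p56, p57, p59}, {p55, p56, p57, p59}, {p56, p57, p58, p59}, {p55, p56, p57, p58, p59}; each meets A ∖ {p56}, so x IS a limit point.
  x = p57: open {p57} ∋ x has {p57} ∩ (A ∖ {p57}) = ∅, so x is NOT a limit point.
  x = p58: opens ∋ x are {p56, p57, p58, p59}, {p55, p56, p57, p58, p59}; each meets A ∖ {p58}, so x IS a limit point.
  x = p59: open {p59} ∋ x has {p59} ∩ (A ∖ {p59}) = ∅, so x is NOT a limit point.
Collecting: A' = {p56, p58}.


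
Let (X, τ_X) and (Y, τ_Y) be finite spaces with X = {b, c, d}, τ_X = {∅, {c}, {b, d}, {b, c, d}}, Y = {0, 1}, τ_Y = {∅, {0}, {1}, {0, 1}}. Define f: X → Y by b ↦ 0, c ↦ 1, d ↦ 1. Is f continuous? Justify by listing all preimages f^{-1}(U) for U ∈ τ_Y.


f is NOT continuous.

Compute f^{-1}(U) for each U ∈ τ_Y:
  U = ∅: f^{-1}(U) = ∅ ∈ τ_X ✓.
  U = {0}: f^{-1}(U) = {b} ∉ τ_X ✗.
  U = {1}: f^{-1}(U) = {c, d} ∉ τ_X ✗.
  U = {0, 1}: f^{-1}(U) = {b, c, d} ∈ τ_X ✓.
Found U = {0} with f^{-1}(U) = {b} not in τ_X. Therefore f is NOT continuous.


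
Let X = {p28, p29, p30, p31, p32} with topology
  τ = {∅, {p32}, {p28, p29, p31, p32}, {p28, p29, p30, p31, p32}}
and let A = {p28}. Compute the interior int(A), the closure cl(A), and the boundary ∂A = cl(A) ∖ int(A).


int(A) = ∅, cl(A) = {p28, p29, p30, p31}, ∂A = {p28, p29, p30, p31}.

Closed sets in (X, τ) are complements of opens:
  closed(X, τ) = {∅, {p30}, {p28, p29, p30, p31}, {p28, p29, p30, p31, p32}}.
int(A) = ⋃ {U ∈ τ : U ⊆ A}. Opens contained in A: ∅.
Taking the union of these: int(A) = ∅.
cl(A) = ⋂ {C closed : A ⊆ C}. Closed sets containing A: {p28, p29, p30, p31}, {p28, p29, p30, p31, p32}.
Intersecting these: cl(A) = {p28, p29, p30, p31}.
∂A = cl(A) ∖ int(A) = {p28, p29, p30, p31} ∖ ∅ = {p28, p29, p30, p31}.


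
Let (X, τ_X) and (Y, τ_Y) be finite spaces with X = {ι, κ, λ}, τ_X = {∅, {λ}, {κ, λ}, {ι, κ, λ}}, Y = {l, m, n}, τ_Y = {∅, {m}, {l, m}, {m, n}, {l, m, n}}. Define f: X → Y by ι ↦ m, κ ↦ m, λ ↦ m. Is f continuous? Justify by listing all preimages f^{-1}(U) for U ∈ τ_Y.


f IS continuous.

Compute f^{-1}(U) for each U ∈ τ_Y:
  U = ∅: f^{-1}(U) = ∅ ∈ τ_X ✓.
  U = {m}: f^{-1}(U) = {ι, κ, λ} ∈ τ_X ✓.
  U = {l, m}: f^{-1}(U) = {ι, κ, λ} ∈ τ_X ✓.
  U = {m, n}: f^{-1}(U) = {ι, κ, λ} ∈ τ_X ✓.
  U = {l, m, n}: f^{-1}(U) = {ι, κ, λ} ∈ τ_X ✓.
Every preimage lies in τ_X, so f IS continuous.


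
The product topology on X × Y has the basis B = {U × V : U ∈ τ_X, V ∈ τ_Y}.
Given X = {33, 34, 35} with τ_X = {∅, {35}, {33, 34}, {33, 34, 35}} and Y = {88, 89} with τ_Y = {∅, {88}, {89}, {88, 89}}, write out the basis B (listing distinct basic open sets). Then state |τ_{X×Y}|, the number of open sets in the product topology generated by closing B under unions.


Basis B = {∅ × ∅, {35} × {88}, {35} × {89}, {33, 34} × {88}, {33, 34} × {89}, {35} × {88, 89}, {33, 34, 35} × {88}, {33, 34, 35} × {89}, {33, 34} × {88, 89}, {33, 34, 35} × {88, 89}}; |τ_{X×Y}| = 16.

Enumerate products U × V with U ∈ τ_X, V ∈ τ_Y (deduplicated):
  ∅ × ∅ = {} (∅)
  {35} × {88} = {(35,88)}
  {35} × {89} = {(35,89)}
  {33, 34} × {88} = {(33,88), (34,88)}
  {33, 34} × {89} = {(33,89), (34,89)}
  {35} × {88, 89} = {(35,88), (35,89)}
  {33, 34, 35} × {88} = {(33,88), (34,88), (35,88)}
  {33, 34, 35} × {89} = {(33,89), (34,89), (35,89)}
  {33, 34} × {88, 89} = {(33,88), (33,89), (34,88), (34,89)}
  {33, 34, 35} × {88, 89} = {(33,88), (33,89), (34,88), (34,89), (35,88), (35,89)}
These 10 distinct sets form the basis B.
Close under arbitrary unions to get τ_{X×Y}; counting gives |τ_{X×Y}| = 16.


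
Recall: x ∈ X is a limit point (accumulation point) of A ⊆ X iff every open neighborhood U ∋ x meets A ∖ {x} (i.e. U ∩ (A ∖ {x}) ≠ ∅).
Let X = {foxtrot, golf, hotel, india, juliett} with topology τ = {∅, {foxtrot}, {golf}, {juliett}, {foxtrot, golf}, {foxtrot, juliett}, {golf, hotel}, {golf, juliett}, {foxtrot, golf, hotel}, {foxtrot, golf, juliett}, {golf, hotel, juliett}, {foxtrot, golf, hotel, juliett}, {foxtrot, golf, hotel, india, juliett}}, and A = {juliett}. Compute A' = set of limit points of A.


A' = {india}

For each x ∈ X, list the open sets U ∈ τ with x ∈ U, then check whether U ∩ (A ∖ {x}) ≠ ∅ for every such U.
  x = foxtrot: open {foxtrot} ∋ x has {foxtrot} ∩ (A ∖ {foxtrot}) = ∅, so x is NOT a limit point.
  x = golf: open {golf} ∋ x has {golf} ∩ (A ∖ {golf}) = ∅, so x is NOT a limit point.
  x = hotel: open {golf, hotel} ∋ x has {golf, hotel} ∩ (A ∖ {hotel}) = ∅, so x is NOT a limit point.
  x = india: opens ∋ x are {foxtrot, golf, hotel, india, juliett}; each meets A ∖ {india}, so x IS a limit point.
  x = juliett: open {juliett} ∋ x has {juliett} ∩ (A ∖ {juliett}) = ∅, so x is NOT a limit point.
Collecting: A' = {india}.


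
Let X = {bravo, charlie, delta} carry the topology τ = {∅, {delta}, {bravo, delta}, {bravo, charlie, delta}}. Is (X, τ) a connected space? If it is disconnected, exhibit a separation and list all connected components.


(X, τ) is connected.

Find clopen sets (U ∈ τ with X ∖ U ∈ τ):
  U = ∅, X ∖ U = {bravo, charlie, delta} — both open, so U is clopen.
  U = {bravo, charlie, delta}, X ∖ U = ∅ — both open, so U is clopen.
Only trivial clopens (∅ and X) exist, so (X, τ) is connected.
Compute connected components by grouping points that agree on all clopens:
  component: {bravo, charlie, delta}


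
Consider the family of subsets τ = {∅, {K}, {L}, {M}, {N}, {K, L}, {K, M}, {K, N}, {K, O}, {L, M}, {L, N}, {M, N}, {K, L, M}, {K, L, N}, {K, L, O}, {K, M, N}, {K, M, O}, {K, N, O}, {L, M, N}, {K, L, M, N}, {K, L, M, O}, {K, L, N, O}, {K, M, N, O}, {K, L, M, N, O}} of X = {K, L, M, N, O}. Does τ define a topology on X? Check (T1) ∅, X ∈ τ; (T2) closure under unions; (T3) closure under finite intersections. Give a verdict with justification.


τ IS a topology on X.

Axiom (T1): ∅ ∈ τ? Yes; X ∈ τ? Yes.
Axiom (T2/T3): check pairwise unions and intersections of members of τ.
All pairwise intersections and unions checked — each lies in τ. Therefore τ satisfies (T1), (T2), (T3): it IS a topology on X.


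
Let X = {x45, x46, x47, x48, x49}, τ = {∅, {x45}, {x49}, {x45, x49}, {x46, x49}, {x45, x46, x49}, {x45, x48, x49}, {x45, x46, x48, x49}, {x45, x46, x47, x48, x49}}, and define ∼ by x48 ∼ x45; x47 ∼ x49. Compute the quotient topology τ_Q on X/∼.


X/∼ = {[x45=x48], [x46], [x47=x49]}; |τ_Q| = 2.

Equivalence classes: [x45=x48], [x46], [x47=x49].
Quotient map π: X → X/∼ sends x45 ↦ [x45=x48], x46 ↦ [x46], x47 ↦ [x47=x49], x48 ↦ [x45=x48], x49 ↦ [x47=x49].
For each subset V ⊆ X/∼, compute π^{-1}(V) ⊆ X and check whether π^{-1}(V) ∈ τ. V is open in τ_Q iff π^{-1}(V) ∈ τ.
  V = {}: π^{-1}(V) = ∅ ∈ τ ✓.
  V = {[x45=x48]}: π^{-1}(V) = {x45, x48} ∉ τ ✗.
  V = {[x46]}: π^{-1}(V) = {x46} ∉ τ ✗.
  V = {[x45=x48], [x46]}: π^{-1}(V) = {x45, x46, x48} ∉ τ ✗.
  V = {[x47=x49]}: π^{-1}(V) = {x47, x49} ∉ τ ✗.
  V = {[x45=x48], [x47=x49]}: π^{-1}(V) = {x45, x47, x48, x49} ∉ τ ✗.
  V = {[x46], [x47=x49]}: π^{-1}(V) = {x46, x47, x49} ∉ τ ✗.
  V = {[x45=x48], [x46], [x47=x49]}: π^{-1}(V) = {x45, x46, x47, x48, x49} ∈ τ ✓.
Open sets in the quotient: τ_Q = {{}, {[x45=x48], [x46], [x47=x49]}} (2 elements).


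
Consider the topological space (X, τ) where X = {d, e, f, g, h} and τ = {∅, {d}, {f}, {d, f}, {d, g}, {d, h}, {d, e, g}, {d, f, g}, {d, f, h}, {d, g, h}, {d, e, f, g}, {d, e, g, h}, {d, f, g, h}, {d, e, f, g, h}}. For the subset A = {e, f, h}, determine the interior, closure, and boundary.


int(A) = {f}, cl(A) = {e, f, h}, ∂A = {e, h}.

Closed sets in (X, τ) are complements of opens:
  closed(X, τ) = {∅, {e}, {f}, {h}, {e, f}, {e, g}, {e, h}, {f, h}, {e, f, g}, {e, f, h}, {e, g, h}, {d, e, g, h}, {e, f, g, h}, {d, e, f, g, h}}.
int(A) = ⋃ {U ∈ τ : U ⊆ A}. Opens contained in A: ∅, {f}.
Taking the union of these: int(A) = {f}.
cl(A) = ⋂ {C closed : A ⊆ C}. Closed sets containing A: {e, f, h}, {e, f, g, h}, {d, e, f, g, h}.
Intersecting these: cl(A) = {e, f, h}.
∂A = cl(A) ∖ int(A) = {e, f, h} ∖ {f} = {e, h}.


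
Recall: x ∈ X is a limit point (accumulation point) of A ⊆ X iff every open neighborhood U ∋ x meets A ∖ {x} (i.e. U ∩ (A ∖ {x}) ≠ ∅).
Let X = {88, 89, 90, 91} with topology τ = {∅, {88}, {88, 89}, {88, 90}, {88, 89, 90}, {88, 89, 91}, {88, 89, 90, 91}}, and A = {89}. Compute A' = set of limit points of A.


A' = {91}

For each x ∈ X, list the open sets U ∈ τ with x ∈ U, then check whether U ∩ (A ∖ {x}) ≠ ∅ for every such U.
  x = 88: open {88} ∋ x has {88} ∩ (A ∖ {88}) = ∅, so x is NOT a limit point.
  x = 89: open {88, 89} ∋ x has {88, 89} ∩ (A ∖ {89}) = ∅, so x is NOT a limit point.
  x = 90: open {88, 90} ∋ x has {88, 90} ∩ (A ∖ {90}) = ∅, so x is NOT a limit point.
  x = 91: opens ∋ x are {88, 89, 91}, {88, 89, 90, 91}; each meets A ∖ {91}, so x IS a limit point.
Collecting: A' = {91}.


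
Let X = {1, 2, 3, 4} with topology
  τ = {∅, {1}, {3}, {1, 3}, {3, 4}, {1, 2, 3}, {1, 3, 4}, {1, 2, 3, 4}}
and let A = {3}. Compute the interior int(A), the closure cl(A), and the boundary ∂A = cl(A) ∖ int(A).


int(A) = {3}, cl(A) = {2, 3, 4}, ∂A = {2, 4}.

Closed sets in (X, τ) are complements of opens:
  closed(X, τ) = {∅, {2}, {4}, {1, 2}, {2, 4}, {1, 2, 4}, {2, 3, 4}, {1, 2, 3, 4}}.
int(A) = ⋃ {U ∈ τ : U ⊆ A}. Opens contained in A: ∅, {3}.
Taking the union of these: int(A) = {3}.
cl(A) = ⋂ {C closed : A ⊆ C}. Closed sets containing A: {2, 3, 4}, {1, 2, 3, 4}.
Intersecting these: cl(A) = {2, 3, 4}.
∂A = cl(A) ∖ int(A) = {2, 3, 4} ∖ {3} = {2, 4}.


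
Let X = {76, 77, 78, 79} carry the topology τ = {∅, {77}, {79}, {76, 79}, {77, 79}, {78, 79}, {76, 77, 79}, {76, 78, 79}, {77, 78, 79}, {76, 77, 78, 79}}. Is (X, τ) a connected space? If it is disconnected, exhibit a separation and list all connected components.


(X, τ) is disconnected; components = [{77}, {76, 78, 79}].

Find clopen sets (U ∈ τ with X ∖ U ∈ τ):
  U = ∅, X ∖ U = {76, 77, 78, 79} — both open, so U is clopen.
  U = {77}, X ∖ U = {76, 78, 79} — both open, so U is clopen.
  U = {76, 78, 79}, X ∖ U = {77} — both open, so U is clopen.
  U = {76, 77, 78, 79}, X ∖ U = ∅ — both open, so U is clopen.
Nontrivial clopen(s) exist: e.g. {76, 78, 79}. So (X, τ) is disconnected.
Compute connected components by grouping points that agree on all clopens:
  component: {77}
  component: {76, 78, 79}


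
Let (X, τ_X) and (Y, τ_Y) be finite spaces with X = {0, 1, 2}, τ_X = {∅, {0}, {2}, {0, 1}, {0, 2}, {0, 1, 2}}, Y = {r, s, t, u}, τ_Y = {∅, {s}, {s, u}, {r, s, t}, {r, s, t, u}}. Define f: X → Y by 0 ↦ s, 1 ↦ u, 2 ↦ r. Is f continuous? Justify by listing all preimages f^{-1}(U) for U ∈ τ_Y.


f IS continuous.

Compute f^{-1}(U) for each U ∈ τ_Y:
  U = ∅: f^{-1}(U) = ∅ ∈ τ_X ✓.
  U = {s}: f^{-1}(U) = {0} ∈ τ_X ✓.
  U = {s, u}: f^{-1}(U) = {0, 1} ∈ τ_X ✓.
  U = {r, s, t}: f^{-1}(U) = {0, 2} ∈ τ_X ✓.
  U = {r, s, t, u}: f^{-1}(U) = {0, 1, 2} ∈ τ_X ✓.
Every preimage lies in τ_X, so f IS continuous.


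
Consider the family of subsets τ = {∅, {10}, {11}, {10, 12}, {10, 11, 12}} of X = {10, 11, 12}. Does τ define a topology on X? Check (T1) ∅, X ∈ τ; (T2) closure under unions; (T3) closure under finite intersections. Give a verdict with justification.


τ is NOT a topology on X.

Axiom (T1): ∅ ∈ τ? Yes; X ∈ τ? Yes.
Axiom (T2/T3): check pairwise unions and intersections of members of τ.
Counterexample for (T2): {10} ∪ {11} = {10, 11} ∉ τ. Therefore τ is NOT a topology.


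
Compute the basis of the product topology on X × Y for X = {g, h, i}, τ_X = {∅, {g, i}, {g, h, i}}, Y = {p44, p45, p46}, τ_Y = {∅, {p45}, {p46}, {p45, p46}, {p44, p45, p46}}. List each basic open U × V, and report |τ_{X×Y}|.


Basis B = {∅ × ∅, {g, i} × {p45}, {g, i} × {p46}, {g, h, i} × {p45}, {g, h, i} × {p46}, {g, i} × {p45, p46}, {g, i} × {p44, p45, p46}, {g, h, i} × {p45, p46}, {g, h, i} × {p44, p45, p46}}; |τ_{X×Y}| = 14.

Enumerate products U × V with U ∈ τ_X, V ∈ τ_Y (deduplicated):
  ∅ × ∅ = {} (∅)
  {g, i} × {p45} = {(g,p45), (i,p45)}
  {g, i} × {p46} = {(g,p46), (i,p46)}
  {g, h, i} × {p45} = {(g,p45), (h,p45), (i,p45)}
  {g, h, i} × {p46} = {(g,p46), (h,p46), (i,p46)}
  {g, i} × {p45, p46} = {(g,p45), (g,p46), (i,p45), (i,p46)}
  {g, i} × {p44, p45, p46} = {(g,p44), (g,p45), (g,p46), (i,p44), (i,p45), (i,p46)}
  {g, h, i} × {p45, p46} = {(g,p45), (g,p46), (h,p45), (h,p46), (i,p45), (i,p46)}
  {g, h, i} × {p44, p45, p46} = {(g,p44), (g,p45), (g,p46), (h,p44), (h,p45), (h,p46), (i,p44), (i,p45), (i,p46)}
These 9 distinct sets form the basis B.
Close under arbitrary unions to get τ_{X×Y}; counting gives |τ_{X×Y}| = 14.


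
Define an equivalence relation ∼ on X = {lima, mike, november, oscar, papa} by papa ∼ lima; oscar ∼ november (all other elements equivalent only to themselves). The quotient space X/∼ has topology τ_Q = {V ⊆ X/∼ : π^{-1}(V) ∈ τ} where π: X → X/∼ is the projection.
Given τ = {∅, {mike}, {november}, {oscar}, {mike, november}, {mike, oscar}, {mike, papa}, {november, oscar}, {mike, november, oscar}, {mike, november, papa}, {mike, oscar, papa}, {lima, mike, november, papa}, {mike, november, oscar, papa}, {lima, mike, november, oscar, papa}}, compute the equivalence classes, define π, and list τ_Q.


X/∼ = {[lima=papa], [mike], [november=oscar]}; |τ_Q| = 5.

Equivalence classes: [lima=papa], [mike], [november=oscar].
Quotient map π: X → X/∼ sends lima ↦ [lima=papa], mike ↦ [mike], november ↦ [november=oscar], oscar ↦ [november=oscar], papa ↦ [lima=papa].
For each subset V ⊆ X/∼, compute π^{-1}(V) ⊆ X and check whether π^{-1}(V) ∈ τ. V is open in τ_Q iff π^{-1}(V) ∈ τ.
  V = {}: π^{-1}(V) = ∅ ∈ τ ✓.
  V = {[lima=papa]}: π^{-1}(V) = {lima, papa} ∉ τ ✗.
  V = {[mike]}: π^{-1}(V) = {mike} ∈ τ ✓.
  V = {[lima=papa], [mike]}: π^{-1}(V) = {lima, mike, papa} ∉ τ ✗.
  V = {[november=oscar]}: π^{-1}(V) = {november, oscar} ∈ τ ✓.
  V = {[lima=papa], [november=oscar]}: π^{-1}(V) = {lima, november, oscar, papa} ∉ τ ✗.
  V = {[mike], [november=oscar]}: π^{-1}(V) = {mike, november, oscar} ∈ τ ✓.
  V = {[lima=papa], [mike], [november=oscar]}: π^{-1}(V) = {lima, mike, november, oscar, papa} ∈ τ ✓.
Open sets in the quotient: τ_Q = {{}, {[mike]}, {[november=oscar]}, {[mike], [november=oscar]}, {[lima=papa], [mike], [november=oscar]}} (5 elements).
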